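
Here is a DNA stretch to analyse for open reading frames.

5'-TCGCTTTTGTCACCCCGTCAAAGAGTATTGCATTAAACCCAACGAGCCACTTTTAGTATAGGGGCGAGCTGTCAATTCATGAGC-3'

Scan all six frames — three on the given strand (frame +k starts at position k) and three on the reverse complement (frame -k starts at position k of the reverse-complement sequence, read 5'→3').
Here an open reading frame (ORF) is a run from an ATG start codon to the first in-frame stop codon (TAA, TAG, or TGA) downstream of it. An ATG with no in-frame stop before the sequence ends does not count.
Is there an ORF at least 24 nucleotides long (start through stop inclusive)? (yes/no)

yes

Reverse complement (5'→3'): GCTCATGAATTGACAGCTCGCCCCTATACTAAAAGTGGCTCGTTGGGTTTAATGCAATACTCTTTGACGGGGTGACAAAAGCGA
Frame +1: TCG CTT TTG TCA CCC CGT CAA AGA GTA TTG CAT TAA ACC CAA CGA GCC ACT TTT AGT ATA GGG GCG AGC TGT CAA TTC ATG AGC — no ATG→stop ORF.
Frame +2: CGC TTT TGT CAC CCC GTC AAA GAG TAT TGC ATT AAA CCC AAC GAG CCA CTT TTA GTA TAG GGG CGA GCT GTC AAT TCA TGA — no ATG→stop ORF.
Frame +3: GCT TTT GTC ACC CCG TCA AAG AGT ATT GCA TTA AAC CCA ACG AGC CAC TTT TAG TAT AGG GGC GAG CTG TCA ATT CAT GAG — no ATG→stop ORF.
Frame -1: GCT CAT GAA TTG ACA GCT CGC CCC TAT ACT AAA AGT GGC TCG TTG GGT TTA ATG CAA TAC TCT TTG ACG GGG TGA CAA AAG CGA — ATG at 52, stop TGA at 73 → 24 nt.
Frame -2: CTC ATG AAT TGA CAG CTC GCC CCT ATA CTA AAA GTG GCT CGT TGG GTT TAA TGC AAT ACT CTT TGA CGG GGT GAC AAA AGC — ATG at 5, stop TGA at 11 → 9 nt.
Frame -3: TCA TGA ATT GAC AGC TCG CCC CTA TAC TAA AAG TGG CTC GTT GGG TTT AAT GCA ATA CTC TTT GAC GGG GTG ACA AAA GCG — no ATG→stop ORF.
Frame -1 has an ORF of 24 nucleotides (positions 52–75) ≥ 24, so yes.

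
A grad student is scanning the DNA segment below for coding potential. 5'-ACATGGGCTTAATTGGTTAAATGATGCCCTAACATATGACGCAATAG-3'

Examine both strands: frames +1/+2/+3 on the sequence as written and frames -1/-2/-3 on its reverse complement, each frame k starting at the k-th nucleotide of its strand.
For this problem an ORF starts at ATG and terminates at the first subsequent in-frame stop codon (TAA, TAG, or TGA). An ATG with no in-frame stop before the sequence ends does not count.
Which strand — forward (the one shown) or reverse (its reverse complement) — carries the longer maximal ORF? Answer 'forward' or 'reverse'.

Reverse complement (5'→3'): CTATTGCGTCATATGTTAGGGCATCATTTAACCAATTAAGCCCATGT
Frame +1: ACA TGG GCT TAA TTG GTT AAA TGA TGC CCT AAC ATA TGA CGC AAT — no ATG→stop ORF.
Frame +2: CAT GGG CTT AAT TGG TTA AAT GAT GCC CTA ACA TAT GAC GCA ATA — no ATG→stop ORF.
Frame +3: ATG GGC TTA ATT GGT TAA ATG ATG CCC TAA CAT ATG ACG CAA TAG — ATG at 3, stop TAA at 18 → 18 nt; ATG at 21, stop TAA at 30 → 12 nt; ATG at 24, stop TAA at 30 → 9 nt; ATG at 36, stop TAG at 45 → 12 nt.
Frame -1: CTA TTG CGT CAT ATG TTA GGG CAT CAT TTA ACC AAT TAA GCC CAT — ATG at 13, stop TAA at 37 → 27 nt.
Frame -2: TAT TGC GTC ATA TGT TAG GGC ATC ATT TAA CCA ATT AAG CCC ATG — no ATG→stop ORF.
Frame -3: ATT GCG TCA TAT GTT AGG GCA TCA TTT AAC CAA TTA AGC CCA TGT — no ATG→stop ORF.
Forward-strand max 18 nt; reverse-strand max 27 nt. The reverse strand has the longer ORF.

reverse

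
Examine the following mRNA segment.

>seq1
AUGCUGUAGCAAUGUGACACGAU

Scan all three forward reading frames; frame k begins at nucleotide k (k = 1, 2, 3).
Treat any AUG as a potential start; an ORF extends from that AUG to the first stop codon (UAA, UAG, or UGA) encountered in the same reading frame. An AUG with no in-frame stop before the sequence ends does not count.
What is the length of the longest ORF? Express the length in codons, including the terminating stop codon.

Frame 1: AUG CUG UAG CAA UGU GAC ACG — AUG at 1, stop UAG at 7 → 9 nt.
Frame 2: UGC UGU AGC AAU GUG ACA CGA — no AUG→stop ORF.
Frame 3: GCU GUA GCA AUG UGA CAC GAU — AUG at 12, stop UGA at 15 → 6 nt.
Longest: frame 1, positions 1–9, 9 nt = 3 codons = 2 aa. → 3 codons.

3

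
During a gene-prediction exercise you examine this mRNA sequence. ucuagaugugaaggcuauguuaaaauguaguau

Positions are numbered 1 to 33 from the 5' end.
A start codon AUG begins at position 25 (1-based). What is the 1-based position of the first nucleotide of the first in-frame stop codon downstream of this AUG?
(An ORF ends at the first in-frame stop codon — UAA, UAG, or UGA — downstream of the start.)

28

Codons from position 25: AUG (25–27), UAG (28–30).
UAG is a stop codon; it begins at position 28.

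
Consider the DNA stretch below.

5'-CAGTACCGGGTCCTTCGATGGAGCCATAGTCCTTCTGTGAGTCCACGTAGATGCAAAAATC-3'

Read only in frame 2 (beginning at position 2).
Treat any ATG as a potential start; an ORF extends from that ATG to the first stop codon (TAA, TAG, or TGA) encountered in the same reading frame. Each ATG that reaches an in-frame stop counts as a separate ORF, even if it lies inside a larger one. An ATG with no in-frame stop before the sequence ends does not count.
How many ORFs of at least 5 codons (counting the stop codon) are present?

Frame 2: AGT ACC GGG TCC TTC GAT GGA GCC ATA GTC CTT CTG TGA GTC CAC GTA GAT GCA AAA ATC — no ATG→stop ORF.
No ORF reaches 5 codons. Count = 0.

0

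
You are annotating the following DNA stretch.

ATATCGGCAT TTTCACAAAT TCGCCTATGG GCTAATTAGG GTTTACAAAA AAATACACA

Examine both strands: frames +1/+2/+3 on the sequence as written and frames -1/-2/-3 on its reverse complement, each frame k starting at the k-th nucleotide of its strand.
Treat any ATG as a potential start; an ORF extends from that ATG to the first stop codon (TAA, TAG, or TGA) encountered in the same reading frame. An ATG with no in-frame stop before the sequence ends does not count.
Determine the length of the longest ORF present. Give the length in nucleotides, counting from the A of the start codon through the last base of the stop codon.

9

Reverse complement (5'→3'): TGTGTATTTTTTTGTAAACCCTAATTAGCCCATAGGCGAATTTGTGAAAATGCCGATAT
Frame +1: ATA TCG GCA TTT TCA CAA ATT CGC CTA TGG GCT AAT TAG GGT TTA CAA AAA AAT ACA — no ATG→stop ORF.
Frame +2: TAT CGG CAT TTT CAC AAA TTC GCC TAT GGG CTA ATT AGG GTT TAC AAA AAA ATA CAC — no ATG→stop ORF.
Frame +3: ATC GGC ATT TTC ACA AAT TCG CCT ATG GGC TAA TTA GGG TTT ACA AAA AAA TAC ACA — ATG at 27, stop TAA at 33 → 9 nt.
Frame -1: TGT GTA TTT TTT TGT AAA CCC TAA TTA GCC CAT AGG CGA ATT TGT GAA AAT GCC GAT — no ATG→stop ORF.
Frame -2: GTG TAT TTT TTT GTA AAC CCT AAT TAG CCC ATA GGC GAA TTT GTG AAA ATG CCG ATA — no ATG→stop ORF.
Frame -3: TGT ATT TTT TTG TAA ACC CTA ATT AGC CCA TAG GCG AAT TTG TGA AAA TGC CGA TAT — no ATG→stop ORF.
Longest: frame +3, positions 27–35, 9 nt = 3 codons = 2 aa. → 9 nucleotides.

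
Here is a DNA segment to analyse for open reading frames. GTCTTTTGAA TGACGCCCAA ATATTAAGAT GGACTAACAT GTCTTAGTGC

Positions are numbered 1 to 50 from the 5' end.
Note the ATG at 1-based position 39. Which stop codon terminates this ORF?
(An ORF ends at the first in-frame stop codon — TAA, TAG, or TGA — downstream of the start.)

TAG

Codons from position 39: ATG (39–41), TCT (42–44), TAG (45–47).
The first in-frame stop codon is TAG.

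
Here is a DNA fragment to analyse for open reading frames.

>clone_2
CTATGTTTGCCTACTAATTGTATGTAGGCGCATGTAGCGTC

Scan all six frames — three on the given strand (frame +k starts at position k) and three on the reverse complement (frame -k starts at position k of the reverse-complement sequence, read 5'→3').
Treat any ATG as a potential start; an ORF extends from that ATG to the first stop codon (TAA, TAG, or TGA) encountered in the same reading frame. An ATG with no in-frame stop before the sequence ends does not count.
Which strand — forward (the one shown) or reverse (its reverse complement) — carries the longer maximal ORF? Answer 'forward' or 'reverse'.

Reverse complement (5'→3'): GACGCTACATGCGCCTACATACAATTAGTAGGCAAACATAG
Frame +1: CTA TGT TTG CCT ACT AAT TGT ATG TAG GCG CAT GTA GCG — ATG at 22, stop TAG at 25 → 6 nt.
Frame +2: TAT GTT TGC CTA CTA ATT GTA TGT AGG CGC ATG TAG CGT — ATG at 32, stop TAG at 35 → 6 nt.
Frame +3: ATG TTT GCC TAC TAA TTG TAT GTA GGC GCA TGT AGC GTC — ATG at 3, stop TAA at 15 → 15 nt.
Frame -1: GAC GCT ACA TGC GCC TAC ATA CAA TTA GTA GGC AAA CAT — no ATG→stop ORF.
Frame -2: ACG CTA CAT GCG CCT ACA TAC AAT TAG TAG GCA AAC ATA — no ATG→stop ORF.
Frame -3: CGC TAC ATG CGC CTA CAT ACA ATT AGT AGG CAA ACA TAG — ATG at 9, stop TAG at 39 → 33 nt.
Forward-strand max 15 nt; reverse-strand max 33 nt. The reverse strand has the longer ORF.

reverse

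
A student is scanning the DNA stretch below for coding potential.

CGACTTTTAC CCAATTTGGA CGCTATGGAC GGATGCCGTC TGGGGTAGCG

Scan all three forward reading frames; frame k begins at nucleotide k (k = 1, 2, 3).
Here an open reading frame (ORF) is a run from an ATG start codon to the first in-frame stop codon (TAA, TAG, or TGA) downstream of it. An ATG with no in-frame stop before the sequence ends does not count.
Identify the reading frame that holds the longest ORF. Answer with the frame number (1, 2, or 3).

1

Frame 1: CGA CTT TTA CCC AAT TTG GAC GCT ATG GAC GGA TGC CGT CTG GGG TAG — ATG at 25, stop TAG at 46 → 24 nt.
Frame 2: GAC TTT TAC CCA ATT TGG ACG CTA TGG ACG GAT GCC GTC TGG GGT AGC — no ATG→stop ORF.
Frame 3: ACT TTT ACC CAA TTT GGA CGC TAT GGA CGG ATG CCG TCT GGG GTA GCG — no ATG→stop ORF.
Longest ORF is 24 nt in frame 1 (positions 25–48).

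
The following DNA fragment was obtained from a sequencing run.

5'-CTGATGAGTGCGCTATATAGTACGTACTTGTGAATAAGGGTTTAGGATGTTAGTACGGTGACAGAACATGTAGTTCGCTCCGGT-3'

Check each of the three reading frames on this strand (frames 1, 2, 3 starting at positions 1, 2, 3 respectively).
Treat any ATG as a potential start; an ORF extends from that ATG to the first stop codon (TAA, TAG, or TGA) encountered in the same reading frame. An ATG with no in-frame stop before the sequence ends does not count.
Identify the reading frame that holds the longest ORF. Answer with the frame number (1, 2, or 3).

1

Frame 1: CTG ATG AGT GCG CTA TAT AGT ACG TAC TTG TGA ATA AGG GTT TAG GAT GTT AGT ACG GTG ACA GAA CAT GTA GTT CGC TCC GGT — ATG at 4, stop TGA at 31 → 30 nt.
Frame 2: TGA TGA GTG CGC TAT ATA GTA CGT ACT TGT GAA TAA GGG TTT AGG ATG TTA GTA CGG TGA CAG AAC ATG TAG TTC GCT CCG — ATG at 47, stop TGA at 59 → 15 nt; ATG at 68, stop TAG at 71 → 6 nt.
Frame 3: GAT GAG TGC GCT ATA TAG TAC GTA CTT GTG AAT AAG GGT TTA GGA TGT TAG TAC GGT GAC AGA ACA TGT AGT TCG CTC CGG — no ATG→stop ORF.
Longest ORF is 30 nt in frame 1 (positions 4–33).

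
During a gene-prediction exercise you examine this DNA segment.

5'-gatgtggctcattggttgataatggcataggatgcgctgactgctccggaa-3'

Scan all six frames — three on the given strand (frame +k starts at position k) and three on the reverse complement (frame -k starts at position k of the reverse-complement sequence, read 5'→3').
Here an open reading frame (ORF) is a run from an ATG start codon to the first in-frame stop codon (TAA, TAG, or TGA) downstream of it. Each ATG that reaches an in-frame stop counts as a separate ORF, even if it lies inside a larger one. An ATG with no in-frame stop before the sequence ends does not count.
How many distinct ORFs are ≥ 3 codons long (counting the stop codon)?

Reverse complement (5'→3'): TTCCGGAGCAGTCAGCGCATCCTATGCCATTATCAACCAATGAGCCACATC
Frame +1: GAT GTG GCT CAT TGG TTG ATA ATG GCA TAG GAT GCG CTG ACT GCT CCG GAA — ATG at 22, stop TAG at 28 → 9 nt.
Frame +2: ATG TGG CTC ATT GGT TGA TAA TGG CAT AGG ATG CGC TGA CTG CTC CGG — ATG at 2, stop TGA at 17 → 18 nt; ATG at 32, stop TGA at 38 → 9 nt.
Frame +3: TGT GGC TCA TTG GTT GAT AAT GGC ATA GGA TGC GCT GAC TGC TCC GGA — no ATG→stop ORF.
Frame -1: TTC CGG AGC AGT CAG CGC ATC CTA TGC CAT TAT CAA CCA ATG AGC CAC ATC — no ATG→stop ORF.
Frame -2: TCC GGA GCA GTC AGC GCA TCC TAT GCC ATT ATC AAC CAA TGA GCC ACA — no ATG→stop ORF.
Frame -3: CCG GAG CAG TCA GCG CAT CCT ATG CCA TTA TCA ACC AAT GAG CCA CAT — no ATG→stop ORF.
ORFs ≥ 3 codons: frame +1 22–30 (3 codons), frame +2 2–19 (6 codons), frame +2 32–40 (3 codons). Count = 3.

3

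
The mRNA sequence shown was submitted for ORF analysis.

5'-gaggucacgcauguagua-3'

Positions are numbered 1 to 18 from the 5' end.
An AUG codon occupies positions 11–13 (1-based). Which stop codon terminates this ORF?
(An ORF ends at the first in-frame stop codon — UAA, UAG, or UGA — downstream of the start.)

Codons from position 11: AUG (11–13), UAG (14–16).
The first in-frame stop codon is UAG.

UAG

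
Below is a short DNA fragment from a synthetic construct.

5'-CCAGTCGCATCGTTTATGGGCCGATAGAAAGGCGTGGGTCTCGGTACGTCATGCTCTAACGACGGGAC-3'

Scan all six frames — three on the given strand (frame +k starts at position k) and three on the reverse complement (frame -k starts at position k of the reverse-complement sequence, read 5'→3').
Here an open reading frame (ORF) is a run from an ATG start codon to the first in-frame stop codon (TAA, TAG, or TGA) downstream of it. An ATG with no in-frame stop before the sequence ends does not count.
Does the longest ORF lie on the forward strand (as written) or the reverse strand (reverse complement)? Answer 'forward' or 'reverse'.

reverse

Reverse complement (5'→3'): GTCCCGTCGTTAGAGCATGACGTACCGAGACCCACGCCTTTCTATCGGCCCATAAACGATGCGACTGG
Frame +1: CCA GTC GCA TCG TTT ATG GGC CGA TAG AAA GGC GTG GGT CTC GGT ACG TCA TGC TCT AAC GAC GGG — ATG at 16, stop TAG at 25 → 12 nt.
Frame +2: CAG TCG CAT CGT TTA TGG GCC GAT AGA AAG GCG TGG GTC TCG GTA CGT CAT GCT CTA ACG ACG GGA — no ATG→stop ORF.
Frame +3: AGT CGC ATC GTT TAT GGG CCG ATA GAA AGG CGT GGG TCT CGG TAC GTC ATG CTC TAA CGA CGG GAC — ATG at 51, stop TAA at 57 → 9 nt.
Frame -1: GTC CCG TCG TTA GAG CAT GAC GTA CCG AGA CCC ACG CCT TTC TAT CGG CCC ATA AAC GAT GCG ACT — no ATG→stop ORF.
Frame -2: TCC CGT CGT TAG AGC ATG ACG TAC CGA GAC CCA CGC CTT TCT ATC GGC CCA TAA ACG ATG CGA CTG — ATG at 17, stop TAA at 53 → 39 nt.
Frame -3: CCC GTC GTT AGA GCA TGA CGT ACC GAG ACC CAC GCC TTT CTA TCG GCC CAT AAA CGA TGC GAC TGG — no ATG→stop ORF.
Forward-strand max 12 nt; reverse-strand max 39 nt. The reverse strand has the longer ORF.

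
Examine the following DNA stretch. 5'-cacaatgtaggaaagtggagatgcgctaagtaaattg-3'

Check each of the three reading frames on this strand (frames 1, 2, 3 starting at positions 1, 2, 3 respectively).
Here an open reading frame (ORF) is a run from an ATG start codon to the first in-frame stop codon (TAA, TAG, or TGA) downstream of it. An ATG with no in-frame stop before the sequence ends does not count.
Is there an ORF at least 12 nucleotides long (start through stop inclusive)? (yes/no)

Frame 1: CAC AAT GTA GGA AAG TGG AGA TGC GCT AAG TAA ATT — no ATG→stop ORF.
Frame 2: ACA ATG TAG GAA AGT GGA GAT GCG CTA AGT AAA TTG — ATG at 5, stop TAG at 8 → 6 nt.
Frame 3: CAA TGT AGG AAA GTG GAG ATG CGC TAA GTA AAT — ATG at 21, stop TAA at 27 → 9 nt.
Largest ORF found is 9 nucleotides < 12, so no.

no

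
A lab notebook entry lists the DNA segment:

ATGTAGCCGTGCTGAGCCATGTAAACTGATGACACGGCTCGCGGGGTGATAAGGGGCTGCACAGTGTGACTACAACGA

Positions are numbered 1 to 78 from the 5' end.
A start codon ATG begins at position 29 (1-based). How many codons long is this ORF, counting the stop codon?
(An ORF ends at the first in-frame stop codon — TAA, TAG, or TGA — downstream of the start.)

Codons from position 29: ATG (29–31), ACA (32–34), CGG (35–37), CTC (38–40), GCG (41–43), GGG (44–46), TGA (47–49).
TGA is the first in-frame stop; that's 7 codons including the stop.

7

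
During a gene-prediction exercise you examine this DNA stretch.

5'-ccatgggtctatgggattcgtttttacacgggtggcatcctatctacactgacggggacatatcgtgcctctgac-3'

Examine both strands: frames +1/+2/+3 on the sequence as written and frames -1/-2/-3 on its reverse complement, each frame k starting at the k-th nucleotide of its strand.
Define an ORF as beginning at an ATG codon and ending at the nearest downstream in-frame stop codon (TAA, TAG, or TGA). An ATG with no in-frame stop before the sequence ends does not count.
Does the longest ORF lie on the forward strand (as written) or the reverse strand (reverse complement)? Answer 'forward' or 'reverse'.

Reverse complement (5'→3'): GTCAGAGGCACGATATGTCCCCGTCAGTGTAGATAGGATGCCACCCGTGTAAAAACGAATCCCATAGACCCATGG
Frame +1: CCA TGG GTC TAT GGG ATT CGT TTT TAC ACG GGT GGC ATC CTA TCT ACA CTG ACG GGG ACA TAT CGT GCC TCT GAC — no ATG→stop ORF.
Frame +2: CAT GGG TCT ATG GGA TTC GTT TTT ACA CGG GTG GCA TCC TAT CTA CAC TGA CGG GGA CAT ATC GTG CCT CTG — ATG at 11, stop TGA at 50 → 42 nt.
Frame +3: ATG GGT CTA TGG GAT TCG TTT TTA CAC GGG TGG CAT CCT ATC TAC ACT GAC GGG GAC ATA TCG TGC CTC TGA — ATG at 3, stop TGA at 72 → 72 nt.
Frame -1: GTC AGA GGC ACG ATA TGT CCC CGT CAG TGT AGA TAG GAT GCC ACC CGT GTA AAA ACG AAT CCC ATA GAC CCA TGG — no ATG→stop ORF.
Frame -2: TCA GAG GCA CGA TAT GTC CCC GTC AGT GTA GAT AGG ATG CCA CCC GTG TAA AAA CGA ATC CCA TAG ACC CAT — ATG at 38, stop TAA at 50 → 15 nt.
Frame -3: CAG AGG CAC GAT ATG TCC CCG TCA GTG TAG ATA GGA TGC CAC CCG TGT AAA AAC GAA TCC CAT AGA CCC ATG — ATG at 15, stop TAG at 30 → 18 nt.
Forward-strand max 72 nt; reverse-strand max 18 nt. The forward strand has the longer ORF.

forward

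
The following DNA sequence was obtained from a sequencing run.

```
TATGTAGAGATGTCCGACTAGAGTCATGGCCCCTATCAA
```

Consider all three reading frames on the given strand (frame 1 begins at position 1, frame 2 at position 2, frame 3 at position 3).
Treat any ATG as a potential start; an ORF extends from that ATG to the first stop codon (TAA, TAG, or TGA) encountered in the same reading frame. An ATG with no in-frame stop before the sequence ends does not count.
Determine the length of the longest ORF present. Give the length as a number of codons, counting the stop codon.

4

Frame 1: TAT GTA GAG ATG TCC GAC TAG AGT CAT GGC CCC TAT CAA — ATG at 10, stop TAG at 19 → 12 nt.
Frame 2: ATG TAG AGA TGT CCG ACT AGA GTC ATG GCC CCT ATC — ATG at 2, stop TAG at 5 → 6 nt.
Frame 3: TGT AGA GAT GTC CGA CTA GAG TCA TGG CCC CTA TCA — no ATG→stop ORF.
Longest: frame 1, positions 10–21, 12 nt = 4 codons = 3 aa. → 4 codons.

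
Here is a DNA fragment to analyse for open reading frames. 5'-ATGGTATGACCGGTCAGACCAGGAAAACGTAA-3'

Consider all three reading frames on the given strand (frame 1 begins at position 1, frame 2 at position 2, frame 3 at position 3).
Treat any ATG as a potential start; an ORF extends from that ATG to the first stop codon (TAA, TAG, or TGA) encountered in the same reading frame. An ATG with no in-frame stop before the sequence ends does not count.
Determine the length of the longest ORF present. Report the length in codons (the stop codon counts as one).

Frame 1: ATG GTA TGA CCG GTC AGA CCA GGA AAA CGT — ATG at 1, stop TGA at 7 → 9 nt.
Frame 2: TGG TAT GAC CGG TCA GAC CAG GAA AAC GTA — no ATG→stop ORF.
Frame 3: GGT ATG ACC GGT CAG ACC AGG AAA ACG TAA — ATG at 6, stop TAA at 30 → 27 nt.
Longest: frame 3, positions 6–32, 27 nt = 9 codons = 8 aa. → 9 codons.

9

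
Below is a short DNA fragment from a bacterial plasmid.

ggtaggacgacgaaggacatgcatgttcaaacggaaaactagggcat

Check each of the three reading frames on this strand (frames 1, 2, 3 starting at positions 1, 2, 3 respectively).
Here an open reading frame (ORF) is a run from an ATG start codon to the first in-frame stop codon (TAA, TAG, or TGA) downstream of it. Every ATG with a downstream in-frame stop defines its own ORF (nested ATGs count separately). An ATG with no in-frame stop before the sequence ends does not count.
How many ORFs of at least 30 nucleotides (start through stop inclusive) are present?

Frame 1: GGT AGG ACG ACG AAG GAC ATG CAT GTT CAA ACG GAA AAC TAG GGC — ATG at 19, stop TAG at 40 → 24 nt.
Frame 2: GTA GGA CGA CGA AGG ACA TGC ATG TTC AAA CGG AAA ACT AGG GCA — no ATG→stop ORF.
Frame 3: TAG GAC GAC GAA GGA CAT GCA TGT TCA AAC GGA AAA CTA GGG CAT — no ATG→stop ORF.
No ORF reaches 30 nucleotides. Count = 0.

0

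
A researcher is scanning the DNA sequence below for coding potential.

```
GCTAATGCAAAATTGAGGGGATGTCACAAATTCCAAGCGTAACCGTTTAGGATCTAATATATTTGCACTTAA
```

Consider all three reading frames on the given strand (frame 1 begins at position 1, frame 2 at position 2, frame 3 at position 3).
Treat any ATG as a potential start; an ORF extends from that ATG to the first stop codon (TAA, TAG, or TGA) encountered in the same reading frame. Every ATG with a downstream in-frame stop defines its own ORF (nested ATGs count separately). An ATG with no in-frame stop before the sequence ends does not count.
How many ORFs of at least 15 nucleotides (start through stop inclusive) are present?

1

Frame 1: GCT AAT GCA AAA TTG AGG GGA TGT CAC AAA TTC CAA GCG TAA CCG TTT AGG ATC TAA TAT ATT TGC ACT TAA — no ATG→stop ORF.
Frame 2: CTA ATG CAA AAT TGA GGG GAT GTC ACA AAT TCC AAG CGT AAC CGT TTA GGA TCT AAT ATA TTT GCA CTT — ATG at 5, stop TGA at 14 → 12 nt.
Frame 3: TAA TGC AAA ATT GAG GGG ATG TCA CAA ATT CCA AGC GTA ACC GTT TAG GAT CTA ATA TAT TTG CAC TTA — ATG at 21, stop TAG at 48 → 30 nt.
ORFs ≥ 15 nucleotides: frame 3 21–50 (30 nucleotides). Count = 1.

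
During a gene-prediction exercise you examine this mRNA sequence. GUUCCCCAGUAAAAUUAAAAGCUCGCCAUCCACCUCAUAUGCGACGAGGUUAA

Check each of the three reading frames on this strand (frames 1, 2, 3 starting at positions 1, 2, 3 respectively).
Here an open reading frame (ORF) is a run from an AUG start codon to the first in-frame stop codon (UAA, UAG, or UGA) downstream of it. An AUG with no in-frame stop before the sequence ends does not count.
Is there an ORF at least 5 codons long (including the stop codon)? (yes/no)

yes

Frame 1: GUU CCC CAG UAA AAU UAA AAG CUC GCC AUC CAC CUC AUA UGC GAC GAG GUU — no AUG→stop ORF.
Frame 2: UUC CCC AGU AAA AUU AAA AGC UCG CCA UCC ACC UCA UAU GCG ACG AGG UUA — no AUG→stop ORF.
Frame 3: UCC CCA GUA AAA UUA AAA GCU CGC CAU CCA CCU CAU AUG CGA CGA GGU UAA — AUG at 39, stop UAA at 51 → 15 nt.
Frame 3 has an ORF of 5 codons (positions 39–53) ≥ 5, so yes.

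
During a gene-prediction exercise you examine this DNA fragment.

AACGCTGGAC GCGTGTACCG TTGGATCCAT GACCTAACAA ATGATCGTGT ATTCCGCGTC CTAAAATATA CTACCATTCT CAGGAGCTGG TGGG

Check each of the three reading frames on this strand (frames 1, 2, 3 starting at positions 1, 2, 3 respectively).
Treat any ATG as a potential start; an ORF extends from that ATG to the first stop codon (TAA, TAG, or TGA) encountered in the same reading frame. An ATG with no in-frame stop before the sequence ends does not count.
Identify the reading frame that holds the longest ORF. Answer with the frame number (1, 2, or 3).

Frame 1: AAC GCT GGA CGC GTG TAC CGT TGG ATC CAT GAC CTA ACA AAT GAT CGT GTA TTC CGC GTC CTA AAA TAT ACT ACC ATT CTC AGG AGC TGG TGG — no ATG→stop ORF.
Frame 2: ACG CTG GAC GCG TGT ACC GTT GGA TCC ATG ACC TAA CAA ATG ATC GTG TAT TCC GCG TCC TAA AAT ATA CTA CCA TTC TCA GGA GCT GGT GGG — ATG at 29, stop TAA at 35 → 9 nt; ATG at 41, stop TAA at 62 → 24 nt.
Frame 3: CGC TGG ACG CGT GTA CCG TTG GAT CCA TGA CCT AAC AAA TGA TCG TGT ATT CCG CGT CCT AAA ATA TAC TAC CAT TCT CAG GAG CTG GTG — no ATG→stop ORF.
Longest ORF is 24 nt in frame 2 (positions 41–64).

2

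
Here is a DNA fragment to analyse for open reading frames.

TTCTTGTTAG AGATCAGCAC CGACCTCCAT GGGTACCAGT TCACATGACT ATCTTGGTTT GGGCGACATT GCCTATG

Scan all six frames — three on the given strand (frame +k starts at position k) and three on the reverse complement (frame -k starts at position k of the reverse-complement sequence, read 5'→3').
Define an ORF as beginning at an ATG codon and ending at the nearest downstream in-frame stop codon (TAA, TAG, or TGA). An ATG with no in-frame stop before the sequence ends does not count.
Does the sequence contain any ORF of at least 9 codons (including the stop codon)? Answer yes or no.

no

Reverse complement (5'→3'): CATAGGCAATGTCGCCCAAACCAAGATAGTCATGTGAACTGGTACCCATGGAGGTCGGTGCTGATCTCTAACAAGAA
Frame +1: TTC TTG TTA GAG ATC AGC ACC GAC CTC CAT GGG TAC CAG TTC ACA TGA CTA TCT TGG TTT GGG CGA CAT TGC CTA — no ATG→stop ORF.
Frame +2: TCT TGT TAG AGA TCA GCA CCG ACC TCC ATG GGT ACC AGT TCA CAT GAC TAT CTT GGT TTG GGC GAC ATT GCC TAT — no ATG→stop ORF.
Frame +3: CTT GTT AGA GAT CAG CAC CGA CCT CCA TGG GTA CCA GTT CAC ATG ACT ATC TTG GTT TGG GCG ACA TTG CCT ATG — no ATG→stop ORF.
Frame -1: CAT AGG CAA TGT CGC CCA AAC CAA GAT AGT CAT GTG AAC TGG TAC CCA TGG AGG TCG GTG CTG ATC TCT AAC AAG — no ATG→stop ORF.
Frame -2: ATA GGC AAT GTC GCC CAA ACC AAG ATA GTC ATG TGA ACT GGT ACC CAT GGA GGT CGG TGC TGA TCT CTA ACA AGA — ATG at 32, stop TGA at 35 → 6 nt.
Frame -3: TAG GCA ATG TCG CCC AAA CCA AGA TAG TCA TGT GAA CTG GTA CCC ATG GAG GTC GGT GCT GAT CTC TAA CAA GAA — ATG at 9, stop TAG at 27 → 21 nt; ATG at 48, stop TAA at 69 → 24 nt.
Largest ORF found is 8 codons < 9, so no.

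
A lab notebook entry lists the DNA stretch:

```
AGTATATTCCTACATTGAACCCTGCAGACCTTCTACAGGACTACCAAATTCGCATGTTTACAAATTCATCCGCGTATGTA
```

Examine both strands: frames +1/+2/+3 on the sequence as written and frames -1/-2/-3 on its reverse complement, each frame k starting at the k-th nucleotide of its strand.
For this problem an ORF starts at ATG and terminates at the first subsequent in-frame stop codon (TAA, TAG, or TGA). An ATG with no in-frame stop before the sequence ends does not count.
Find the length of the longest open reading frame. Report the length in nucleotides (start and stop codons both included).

Reverse complement (5'→3'): TACATACGCGGATGAATTTGTAAACATGCGAATTTGGTAGTCCTGTAGAAGGTCTGCAGGGTTCAATGTAGGAATATACT
Frame +1: AGT ATA TTC CTA CAT TGA ACC CTG CAG ACC TTC TAC AGG ACT ACC AAA TTC GCA TGT TTA CAA ATT CAT CCG CGT ATG — no ATG→stop ORF.
Frame +2: GTA TAT TCC TAC ATT GAA CCC TGC AGA CCT TCT ACA GGA CTA CCA AAT TCG CAT GTT TAC AAA TTC ATC CGC GTA TGT — no ATG→stop ORF.
Frame +3: TAT ATT CCT ACA TTG AAC CCT GCA GAC CTT CTA CAG GAC TAC CAA ATT CGC ATG TTT ACA AAT TCA TCC GCG TAT GTA — no ATG→stop ORF.
Frame -1: TAC ATA CGC GGA TGA ATT TGT AAA CAT GCG AAT TTG GTA GTC CTG TAG AAG GTC TGC AGG GTT CAA TGT AGG AAT ATA — no ATG→stop ORF.
Frame -2: ACA TAC GCG GAT GAA TTT GTA AAC ATG CGA ATT TGG TAG TCC TGT AGA AGG TCT GCA GGG TTC AAT GTA GGA ATA TAC — ATG at 26, stop TAG at 38 → 15 nt.
Frame -3: CAT ACG CGG ATG AAT TTG TAA ACA TGC GAA TTT GGT AGT CCT GTA GAA GGT CTG CAG GGT TCA ATG TAG GAA TAT ACT — ATG at 12, stop TAA at 21 → 12 nt; ATG at 66, stop TAG at 69 → 6 nt.
Longest: frame -2, positions 26–40, 15 nt = 5 codons = 4 aa. → 15 nucleotides.

15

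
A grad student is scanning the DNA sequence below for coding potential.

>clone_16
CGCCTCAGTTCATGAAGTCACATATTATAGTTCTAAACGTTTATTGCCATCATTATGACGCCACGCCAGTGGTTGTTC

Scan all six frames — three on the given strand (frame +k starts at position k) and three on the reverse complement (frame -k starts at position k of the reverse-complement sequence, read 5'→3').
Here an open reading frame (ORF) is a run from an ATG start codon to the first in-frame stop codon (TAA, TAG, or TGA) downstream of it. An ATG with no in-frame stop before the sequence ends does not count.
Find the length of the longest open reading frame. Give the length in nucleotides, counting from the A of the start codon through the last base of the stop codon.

Reverse complement (5'→3'): GAACAACCACTGGCGTGGCGTCATAATGATGGCAATAAACGTTTAGAACTATAATATGTGACTTCATGAACTGAGGCG
Frame +1: CGC CTC AGT TCA TGA AGT CAC ATA TTA TAG TTC TAA ACG TTT ATT GCC ATC ATT ATG ACG CCA CGC CAG TGG TTG TTC — no ATG→stop ORF.
Frame +2: GCC TCA GTT CAT GAA GTC ACA TAT TAT AGT TCT AAA CGT TTA TTG CCA TCA TTA TGA CGC CAC GCC AGT GGT TGT — no ATG→stop ORF.
Frame +3: CCT CAG TTC ATG AAG TCA CAT ATT ATA GTT CTA AAC GTT TAT TGC CAT CAT TAT GAC GCC ACG CCA GTG GTT GTT — no ATG→stop ORF.
Frame -1: GAA CAA CCA CTG GCG TGG CGT CAT AAT GAT GGC AAT AAA CGT TTA GAA CTA TAA TAT GTG ACT TCA TGA ACT GAG GCG — no ATG→stop ORF.
Frame -2: AAC AAC CAC TGG CGT GGC GTC ATA ATG ATG GCA ATA AAC GTT TAG AAC TAT AAT ATG TGA CTT CAT GAA CTG AGG — ATG at 26, stop TAG at 44 → 21 nt; ATG at 29, stop TAG at 44 → 18 nt; ATG at 56, stop TGA at 59 → 6 nt.
Frame -3: ACA ACC ACT GGC GTG GCG TCA TAA TGA TGG CAA TAA ACG TTT AGA ACT ATA ATA TGT GAC TTC ATG AAC TGA GGC — ATG at 66, stop TGA at 72 → 9 nt.
Longest: frame -2, positions 26–46, 21 nt = 7 codons = 6 aa. → 21 nucleotides.

21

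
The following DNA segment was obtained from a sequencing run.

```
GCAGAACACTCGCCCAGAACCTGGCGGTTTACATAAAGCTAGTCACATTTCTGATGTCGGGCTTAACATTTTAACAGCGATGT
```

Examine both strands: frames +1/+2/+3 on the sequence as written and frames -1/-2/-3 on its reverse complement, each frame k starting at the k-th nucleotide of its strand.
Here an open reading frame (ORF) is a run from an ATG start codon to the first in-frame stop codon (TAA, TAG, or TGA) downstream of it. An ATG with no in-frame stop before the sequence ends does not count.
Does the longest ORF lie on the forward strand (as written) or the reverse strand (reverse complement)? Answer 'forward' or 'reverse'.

Reverse complement (5'→3'): ACATCGCTGTTAAAATGTTAAGCCCGACATCAGAAATGTGACTAGCTTTATGTAAACCGCCAGGTTCTGGGCGAGTGTTCTGC
Frame +1: GCA GAA CAC TCG CCC AGA ACC TGG CGG TTT ACA TAA AGC TAG TCA CAT TTC TGA TGT CGG GCT TAA CAT TTT AAC AGC GAT — no ATG→stop ORF.
Frame +2: CAG AAC ACT CGC CCA GAA CCT GGC GGT TTA CAT AAA GCT AGT CAC ATT TCT GAT GTC GGG CTT AAC ATT TTA ACA GCG ATG — no ATG→stop ORF.
Frame +3: AGA ACA CTC GCC CAG AAC CTG GCG GTT TAC ATA AAG CTA GTC ACA TTT CTG ATG TCG GGC TTA ACA TTT TAA CAG CGA TGT — ATG at 54, stop TAA at 72 → 21 nt.
Frame -1: ACA TCG CTG TTA AAA TGT TAA GCC CGA CAT CAG AAA TGT GAC TAG CTT TAT GTA AAC CGC CAG GTT CTG GGC GAG TGT TCT — no ATG→stop ORF.
Frame -2: CAT CGC TGT TAA AAT GTT AAG CCC GAC ATC AGA AAT GTG ACT AGC TTT ATG TAA ACC GCC AGG TTC TGG GCG AGT GTT CTG — ATG at 50, stop TAA at 53 → 6 nt.
Frame -3: ATC GCT GTT AAA ATG TTA AGC CCG ACA TCA GAA ATG TGA CTA GCT TTA TGT AAA CCG CCA GGT TCT GGG CGA GTG TTC TGC — ATG at 15, stop TGA at 39 → 27 nt; ATG at 36, stop TGA at 39 → 6 nt.
Forward-strand max 21 nt; reverse-strand max 27 nt. The reverse strand has the longer ORF.

reverse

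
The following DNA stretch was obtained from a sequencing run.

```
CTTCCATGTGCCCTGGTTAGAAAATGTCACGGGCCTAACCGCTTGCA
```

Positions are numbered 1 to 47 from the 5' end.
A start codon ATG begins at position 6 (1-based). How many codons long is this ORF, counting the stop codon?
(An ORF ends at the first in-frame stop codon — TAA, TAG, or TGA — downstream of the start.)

5

Codons from position 6: ATG (6–8), TGC (9–11), CCT (12–14), GGT (15–17), TAG (18–20).
TAG is the first in-frame stop; that's 5 codons including the stop.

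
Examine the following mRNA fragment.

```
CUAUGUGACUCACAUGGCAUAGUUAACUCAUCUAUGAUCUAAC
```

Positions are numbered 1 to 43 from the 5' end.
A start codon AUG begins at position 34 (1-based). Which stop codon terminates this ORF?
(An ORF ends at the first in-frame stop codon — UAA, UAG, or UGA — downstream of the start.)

Codons from position 34: AUG (34–36), AUC (37–39), UAA (40–42).
The first in-frame stop codon is UAA.

UAA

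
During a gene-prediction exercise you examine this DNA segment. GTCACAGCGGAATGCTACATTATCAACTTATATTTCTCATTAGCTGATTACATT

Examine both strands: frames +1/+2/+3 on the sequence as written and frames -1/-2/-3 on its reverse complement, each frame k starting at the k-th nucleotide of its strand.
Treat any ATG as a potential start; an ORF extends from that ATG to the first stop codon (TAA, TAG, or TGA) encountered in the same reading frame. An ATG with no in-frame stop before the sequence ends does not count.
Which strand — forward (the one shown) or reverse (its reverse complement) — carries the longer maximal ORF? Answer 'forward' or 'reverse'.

forward

Reverse complement (5'→3'): AATGTAATCAGCTAATGAGAAATATAAGTTGATAATGTAGCATTCCGCTGTGAC
Frame +1: GTC ACA GCG GAA TGC TAC ATT ATC AAC TTA TAT TTC TCA TTA GCT GAT TAC ATT — no ATG→stop ORF.
Frame +2: TCA CAG CGG AAT GCT ACA TTA TCA ACT TAT ATT TCT CAT TAG CTG ATT ACA — no ATG→stop ORF.
Frame +3: CAC AGC GGA ATG CTA CAT TAT CAA CTT ATA TTT CTC ATT AGC TGA TTA CAT — ATG at 12, stop TGA at 45 → 36 nt.
Frame -1: AAT GTA ATC AGC TAA TGA GAA ATA TAA GTT GAT AAT GTA GCA TTC CGC TGT GAC — no ATG→stop ORF.
Frame -2: ATG TAA TCA GCT AAT GAG AAA TAT AAG TTG ATA ATG TAG CAT TCC GCT GTG — ATG at 2, stop TAA at 5 → 6 nt; ATG at 35, stop TAG at 38 → 6 nt.
Frame -3: TGT AAT CAG CTA ATG AGA AAT ATA AGT TGA TAA TGT AGC ATT CCG CTG TGA — ATG at 15, stop TGA at 30 → 18 nt.
Forward-strand max 36 nt; reverse-strand max 18 nt. The forward strand has the longer ORF.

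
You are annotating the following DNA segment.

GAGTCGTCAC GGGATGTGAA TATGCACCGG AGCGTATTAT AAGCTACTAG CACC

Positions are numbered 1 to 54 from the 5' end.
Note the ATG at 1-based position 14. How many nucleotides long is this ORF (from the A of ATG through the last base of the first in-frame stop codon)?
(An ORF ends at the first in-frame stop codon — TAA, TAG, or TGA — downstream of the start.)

6

Codons from position 14: ATG (14–16), TGA (17–19).
TGA is the first in-frame stop; ORF spans 14–19, 6 nucleotides.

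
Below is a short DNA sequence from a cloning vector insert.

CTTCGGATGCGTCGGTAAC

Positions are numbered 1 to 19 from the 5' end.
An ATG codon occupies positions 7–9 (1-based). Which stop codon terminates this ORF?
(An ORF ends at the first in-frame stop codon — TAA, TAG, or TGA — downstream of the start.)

TAA

Codons from position 7: ATG (7–9), CGT (10–12), CGG (13–15), TAA (16–18).
The first in-frame stop codon is TAA.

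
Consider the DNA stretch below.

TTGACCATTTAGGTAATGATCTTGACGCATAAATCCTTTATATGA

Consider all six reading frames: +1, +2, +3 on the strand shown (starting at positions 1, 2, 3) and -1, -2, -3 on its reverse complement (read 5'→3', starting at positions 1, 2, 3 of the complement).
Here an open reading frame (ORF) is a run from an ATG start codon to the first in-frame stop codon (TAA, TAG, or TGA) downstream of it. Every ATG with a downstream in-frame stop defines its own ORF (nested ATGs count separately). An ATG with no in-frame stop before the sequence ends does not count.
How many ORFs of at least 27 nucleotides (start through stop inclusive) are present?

Reverse complement (5'→3'): TCATATAAAGGATTTATGCGTCAAGATCATTACCTAAATGGTCAA
Frame +1: TTG ACC ATT TAG GTA ATG ATC TTG ACG CAT AAA TCC TTT ATA TGA — ATG at 16, stop TGA at 43 → 30 nt.
Frame +2: TGA CCA TTT AGG TAA TGA TCT TGA CGC ATA AAT CCT TTA TAT — no ATG→stop ORF.
Frame +3: GAC CAT TTA GGT AAT GAT CTT GAC GCA TAA ATC CTT TAT ATG — no ATG→stop ORF.
Frame -1: TCA TAT AAA GGA TTT ATG CGT CAA GAT CAT TAC CTA AAT GGT CAA — no ATG→stop ORF.
Frame -2: CAT ATA AAG GAT TTA TGC GTC AAG ATC ATT ACC TAA ATG GTC — no ATG→stop ORF.
Frame -3: ATA TAA AGG ATT TAT GCG TCA AGA TCA TTA CCT AAA TGG TCA — no ATG→stop ORF.
ORFs ≥ 27 nucleotides: frame +1 16–45 (30 nucleotides). Count = 1.

1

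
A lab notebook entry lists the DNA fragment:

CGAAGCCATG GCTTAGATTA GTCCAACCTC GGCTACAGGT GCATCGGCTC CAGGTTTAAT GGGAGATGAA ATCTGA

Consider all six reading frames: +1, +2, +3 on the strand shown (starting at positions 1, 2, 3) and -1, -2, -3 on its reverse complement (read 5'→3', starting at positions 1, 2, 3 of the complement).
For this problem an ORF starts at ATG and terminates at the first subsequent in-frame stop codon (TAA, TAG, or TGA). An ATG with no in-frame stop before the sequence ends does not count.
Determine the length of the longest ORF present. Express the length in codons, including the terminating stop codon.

Reverse complement (5'→3'): TCAGATTTCATCTCCCATTAAACCTGGAGCCGATGCACCTGTAGCCGAGGTTGGACTAATCTAAGCCATGGCTTCG
Frame +1: CGA AGC CAT GGC TTA GAT TAG TCC AAC CTC GGC TAC AGG TGC ATC GGC TCC AGG TTT AAT GGG AGA TGA AAT CTG — no ATG→stop ORF.
Frame +2: GAA GCC ATG GCT TAG ATT AGT CCA ACC TCG GCT ACA GGT GCA TCG GCT CCA GGT TTA ATG GGA GAT GAA ATC TGA — ATG at 8, stop TAG at 14 → 9 nt; ATG at 59, stop TGA at 74 → 18 nt.
Frame +3: AAG CCA TGG CTT AGA TTA GTC CAA CCT CGG CTA CAG GTG CAT CGG CTC CAG GTT TAA TGG GAG ATG AAA TCT — no ATG→stop ORF.
Frame -1: TCA GAT TTC ATC TCC CAT TAA ACC TGG AGC CGA TGC ACC TGT AGC CGA GGT TGG ACT AAT CTA AGC CAT GGC TTC — no ATG→stop ORF.
Frame -2: CAG ATT TCA TCT CCC ATT AAA CCT GGA GCC GAT GCA CCT GTA GCC GAG GTT GGA CTA ATC TAA GCC ATG GCT TCG — no ATG→stop ORF.
Frame -3: AGA TTT CAT CTC CCA TTA AAC CTG GAG CCG ATG CAC CTG TAG CCG AGG TTG GAC TAA TCT AAG CCA TGG CTT — ATG at 33, stop TAG at 42 → 12 nt.
Longest: frame +2, positions 59–76, 18 nt = 6 codons = 5 aa. → 6 codons.

6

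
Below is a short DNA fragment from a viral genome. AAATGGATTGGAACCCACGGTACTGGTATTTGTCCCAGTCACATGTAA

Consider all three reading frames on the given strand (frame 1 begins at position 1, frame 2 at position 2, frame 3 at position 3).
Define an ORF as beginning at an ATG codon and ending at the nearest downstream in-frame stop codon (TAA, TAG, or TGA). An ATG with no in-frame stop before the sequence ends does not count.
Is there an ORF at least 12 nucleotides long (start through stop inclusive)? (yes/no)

no

Frame 1: AAA TGG ATT GGA ACC CAC GGT ACT GGT ATT TGT CCC AGT CAC ATG TAA — ATG at 43, stop TAA at 46 → 6 nt.
Frame 2: AAT GGA TTG GAA CCC ACG GTA CTG GTA TTT GTC CCA GTC ACA TGT — no ATG→stop ORF.
Frame 3: ATG GAT TGG AAC CCA CGG TAC TGG TAT TTG TCC CAG TCA CAT GTA — no ATG→stop ORF.
Largest ORF found is 6 nucleotides < 12, so no.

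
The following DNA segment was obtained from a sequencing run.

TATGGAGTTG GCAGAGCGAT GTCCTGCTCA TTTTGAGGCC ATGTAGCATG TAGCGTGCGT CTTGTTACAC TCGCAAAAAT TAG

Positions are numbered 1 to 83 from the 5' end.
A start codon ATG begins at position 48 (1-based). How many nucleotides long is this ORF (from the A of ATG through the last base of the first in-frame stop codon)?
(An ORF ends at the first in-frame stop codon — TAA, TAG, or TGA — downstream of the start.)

Codons from position 48: ATG (48–50), TAG (51–53).
TAG is the first in-frame stop; ORF spans 48–53, 6 nucleotides.

6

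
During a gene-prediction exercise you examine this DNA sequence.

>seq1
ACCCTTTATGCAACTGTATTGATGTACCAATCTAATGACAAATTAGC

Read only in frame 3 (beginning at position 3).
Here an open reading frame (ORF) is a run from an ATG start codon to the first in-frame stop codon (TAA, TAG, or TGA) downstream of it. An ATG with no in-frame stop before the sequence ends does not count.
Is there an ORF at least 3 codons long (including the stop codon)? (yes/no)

no

Frame 3: CCT TTA TGC AAC TGT ATT GAT GTA CCA ATC TAA TGA CAA ATT AGC — no ATG→stop ORF.
Largest ORF found is 0 codons < 3, so no.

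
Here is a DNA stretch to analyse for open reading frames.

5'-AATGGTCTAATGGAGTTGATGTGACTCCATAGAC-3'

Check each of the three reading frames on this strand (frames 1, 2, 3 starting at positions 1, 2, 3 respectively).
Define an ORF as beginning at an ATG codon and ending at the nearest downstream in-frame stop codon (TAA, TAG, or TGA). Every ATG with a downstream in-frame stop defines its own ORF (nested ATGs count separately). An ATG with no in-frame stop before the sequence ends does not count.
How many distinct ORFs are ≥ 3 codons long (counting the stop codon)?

2

Frame 1: AAT GGT CTA ATG GAG TTG ATG TGA CTC CAT AGA — ATG at 10, stop TGA at 22 → 15 nt; ATG at 19, stop TGA at 22 → 6 nt.
Frame 2: ATG GTC TAA TGG AGT TGA TGT GAC TCC ATA GAC — ATG at 2, stop TAA at 8 → 9 nt.
Frame 3: TGG TCT AAT GGA GTT GAT GTG ACT CCA TAG — no ATG→stop ORF.
ORFs ≥ 3 codons: frame 1 10–24 (5 codons), frame 2 2–10 (3 codons). Count = 2.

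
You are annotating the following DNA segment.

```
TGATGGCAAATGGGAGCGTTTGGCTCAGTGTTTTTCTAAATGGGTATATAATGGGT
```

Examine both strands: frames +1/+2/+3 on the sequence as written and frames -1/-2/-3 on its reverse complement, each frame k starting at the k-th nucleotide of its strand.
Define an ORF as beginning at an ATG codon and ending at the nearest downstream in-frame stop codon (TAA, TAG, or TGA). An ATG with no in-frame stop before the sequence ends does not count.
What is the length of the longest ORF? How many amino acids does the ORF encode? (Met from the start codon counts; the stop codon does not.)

9

Reverse complement (5'→3'): ACCCATTATATACCCATTTAGAAAAACACTGAGCCAAACGCTCCCATTTGCCATCA
Frame +1: TGA TGG CAA ATG GGA GCG TTT GGC TCA GTG TTT TTC TAA ATG GGT ATA TAA TGG — ATG at 10, stop TAA at 37 → 30 nt; ATG at 40, stop TAA at 49 → 12 nt.
Frame +2: GAT GGC AAA TGG GAG CGT TTG GCT CAG TGT TTT TCT AAA TGG GTA TAT AAT GGG — no ATG→stop ORF.
Frame +3: ATG GCA AAT GGG AGC GTT TGG CTC AGT GTT TTT CTA AAT GGG TAT ATA ATG GGT — no ATG→stop ORF.
Frame -1: ACC CAT TAT ATA CCC ATT TAG AAA AAC ACT GAG CCA AAC GCT CCC ATT TGC CAT — no ATG→stop ORF.
Frame -2: CCC ATT ATA TAC CCA TTT AGA AAA ACA CTG AGC CAA ACG CTC CCA TTT GCC ATC — no ATG→stop ORF.
Frame -3: CCA TTA TAT ACC CAT TTA GAA AAA CAC TGA GCC AAA CGC TCC CAT TTG CCA TCA — no ATG→stop ORF.
Longest: frame +1, positions 10–39, 30 nt = 10 codons = 9 aa. → 9 amino acids.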